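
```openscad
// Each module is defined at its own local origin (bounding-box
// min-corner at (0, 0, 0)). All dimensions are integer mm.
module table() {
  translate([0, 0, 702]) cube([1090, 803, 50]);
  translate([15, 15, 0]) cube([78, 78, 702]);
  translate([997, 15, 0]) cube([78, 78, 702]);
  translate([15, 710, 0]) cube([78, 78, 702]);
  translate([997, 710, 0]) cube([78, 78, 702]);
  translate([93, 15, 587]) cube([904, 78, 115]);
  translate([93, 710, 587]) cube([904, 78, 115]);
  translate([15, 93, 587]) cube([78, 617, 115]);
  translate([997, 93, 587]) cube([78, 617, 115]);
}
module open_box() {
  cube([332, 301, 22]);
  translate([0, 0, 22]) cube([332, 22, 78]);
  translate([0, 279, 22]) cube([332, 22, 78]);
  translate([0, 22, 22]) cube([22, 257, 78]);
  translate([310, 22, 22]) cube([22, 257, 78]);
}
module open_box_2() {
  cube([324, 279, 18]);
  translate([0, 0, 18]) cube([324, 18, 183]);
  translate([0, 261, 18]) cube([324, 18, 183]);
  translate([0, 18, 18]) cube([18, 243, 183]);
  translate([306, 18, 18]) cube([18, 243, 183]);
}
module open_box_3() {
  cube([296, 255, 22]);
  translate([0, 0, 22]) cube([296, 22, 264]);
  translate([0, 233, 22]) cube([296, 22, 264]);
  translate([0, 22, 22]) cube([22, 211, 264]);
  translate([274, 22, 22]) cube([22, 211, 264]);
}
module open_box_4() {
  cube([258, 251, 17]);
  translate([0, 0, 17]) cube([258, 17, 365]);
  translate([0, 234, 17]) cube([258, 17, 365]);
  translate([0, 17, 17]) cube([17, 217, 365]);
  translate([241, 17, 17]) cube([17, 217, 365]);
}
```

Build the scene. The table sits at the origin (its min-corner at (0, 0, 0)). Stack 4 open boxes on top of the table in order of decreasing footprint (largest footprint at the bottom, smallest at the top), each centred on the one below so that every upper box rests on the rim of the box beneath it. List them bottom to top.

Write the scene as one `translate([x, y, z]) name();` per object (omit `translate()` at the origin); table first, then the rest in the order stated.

table();
translate([379, 251, 752]) open_box();
translate([383, 262, 852]) open_box_2();
translate([397, 274, 1053]) open_box_3();
translate([416, 276, 1339]) open_box_4();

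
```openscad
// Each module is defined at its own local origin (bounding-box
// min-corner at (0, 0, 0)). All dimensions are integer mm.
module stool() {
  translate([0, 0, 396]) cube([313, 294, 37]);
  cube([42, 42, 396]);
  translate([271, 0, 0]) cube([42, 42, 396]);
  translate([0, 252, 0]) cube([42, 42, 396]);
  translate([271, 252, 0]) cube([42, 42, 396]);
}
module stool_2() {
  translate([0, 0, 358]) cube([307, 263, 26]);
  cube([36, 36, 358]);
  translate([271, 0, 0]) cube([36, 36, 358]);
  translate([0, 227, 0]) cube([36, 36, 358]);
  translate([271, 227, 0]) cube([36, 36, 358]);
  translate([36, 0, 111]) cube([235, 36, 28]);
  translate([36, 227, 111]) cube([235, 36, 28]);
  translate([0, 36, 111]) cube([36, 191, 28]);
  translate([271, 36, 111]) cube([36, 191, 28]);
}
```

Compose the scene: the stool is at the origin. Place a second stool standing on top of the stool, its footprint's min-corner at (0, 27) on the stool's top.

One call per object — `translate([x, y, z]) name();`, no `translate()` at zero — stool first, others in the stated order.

stool();
translate([0, 27, 433]) stool_2();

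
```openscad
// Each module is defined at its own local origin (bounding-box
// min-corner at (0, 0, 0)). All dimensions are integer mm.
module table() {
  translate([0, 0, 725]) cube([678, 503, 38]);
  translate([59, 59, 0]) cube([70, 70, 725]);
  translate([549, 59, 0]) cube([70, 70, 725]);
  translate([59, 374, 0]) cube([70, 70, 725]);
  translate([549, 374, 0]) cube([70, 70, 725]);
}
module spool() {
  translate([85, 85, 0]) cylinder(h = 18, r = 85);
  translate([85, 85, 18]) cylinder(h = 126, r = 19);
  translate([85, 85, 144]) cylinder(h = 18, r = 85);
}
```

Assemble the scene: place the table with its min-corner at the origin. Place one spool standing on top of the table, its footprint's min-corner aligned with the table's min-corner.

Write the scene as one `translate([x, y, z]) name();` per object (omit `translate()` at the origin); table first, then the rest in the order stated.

table();
translate([0, 0, 763]) spool();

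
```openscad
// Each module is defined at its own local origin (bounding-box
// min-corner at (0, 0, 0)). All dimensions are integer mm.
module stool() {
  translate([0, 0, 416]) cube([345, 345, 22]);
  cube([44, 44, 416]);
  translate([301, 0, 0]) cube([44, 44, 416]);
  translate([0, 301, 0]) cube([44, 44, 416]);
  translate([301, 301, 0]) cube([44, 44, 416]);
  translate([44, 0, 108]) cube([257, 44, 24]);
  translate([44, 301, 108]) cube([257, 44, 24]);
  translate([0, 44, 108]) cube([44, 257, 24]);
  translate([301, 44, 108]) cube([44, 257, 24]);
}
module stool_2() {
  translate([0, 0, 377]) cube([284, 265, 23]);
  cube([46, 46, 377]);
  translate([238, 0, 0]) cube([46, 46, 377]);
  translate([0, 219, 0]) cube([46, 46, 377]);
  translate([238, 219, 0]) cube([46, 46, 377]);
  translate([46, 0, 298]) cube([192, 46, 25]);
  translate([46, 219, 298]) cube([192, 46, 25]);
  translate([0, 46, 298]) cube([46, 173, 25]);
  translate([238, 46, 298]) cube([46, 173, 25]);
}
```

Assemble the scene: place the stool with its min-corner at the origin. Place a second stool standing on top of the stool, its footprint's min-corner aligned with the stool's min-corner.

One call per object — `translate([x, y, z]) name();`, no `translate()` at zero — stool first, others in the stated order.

stool();
translate([0, 0, 438]) stool_2();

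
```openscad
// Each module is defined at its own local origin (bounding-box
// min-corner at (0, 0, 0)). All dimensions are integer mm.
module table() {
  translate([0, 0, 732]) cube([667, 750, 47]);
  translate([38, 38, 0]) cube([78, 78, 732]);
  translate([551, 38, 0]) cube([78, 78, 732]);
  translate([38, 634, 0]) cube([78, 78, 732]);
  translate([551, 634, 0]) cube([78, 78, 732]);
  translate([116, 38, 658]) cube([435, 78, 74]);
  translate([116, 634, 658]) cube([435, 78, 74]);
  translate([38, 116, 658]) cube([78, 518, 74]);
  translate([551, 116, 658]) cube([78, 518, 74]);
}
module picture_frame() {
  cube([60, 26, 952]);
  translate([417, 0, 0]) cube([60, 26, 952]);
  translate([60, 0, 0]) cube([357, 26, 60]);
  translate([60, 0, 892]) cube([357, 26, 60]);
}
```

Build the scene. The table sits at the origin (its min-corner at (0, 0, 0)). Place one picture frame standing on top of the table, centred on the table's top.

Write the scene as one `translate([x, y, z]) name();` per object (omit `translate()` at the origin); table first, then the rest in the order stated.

table();
translate([95, 362, 779]) picture_frame();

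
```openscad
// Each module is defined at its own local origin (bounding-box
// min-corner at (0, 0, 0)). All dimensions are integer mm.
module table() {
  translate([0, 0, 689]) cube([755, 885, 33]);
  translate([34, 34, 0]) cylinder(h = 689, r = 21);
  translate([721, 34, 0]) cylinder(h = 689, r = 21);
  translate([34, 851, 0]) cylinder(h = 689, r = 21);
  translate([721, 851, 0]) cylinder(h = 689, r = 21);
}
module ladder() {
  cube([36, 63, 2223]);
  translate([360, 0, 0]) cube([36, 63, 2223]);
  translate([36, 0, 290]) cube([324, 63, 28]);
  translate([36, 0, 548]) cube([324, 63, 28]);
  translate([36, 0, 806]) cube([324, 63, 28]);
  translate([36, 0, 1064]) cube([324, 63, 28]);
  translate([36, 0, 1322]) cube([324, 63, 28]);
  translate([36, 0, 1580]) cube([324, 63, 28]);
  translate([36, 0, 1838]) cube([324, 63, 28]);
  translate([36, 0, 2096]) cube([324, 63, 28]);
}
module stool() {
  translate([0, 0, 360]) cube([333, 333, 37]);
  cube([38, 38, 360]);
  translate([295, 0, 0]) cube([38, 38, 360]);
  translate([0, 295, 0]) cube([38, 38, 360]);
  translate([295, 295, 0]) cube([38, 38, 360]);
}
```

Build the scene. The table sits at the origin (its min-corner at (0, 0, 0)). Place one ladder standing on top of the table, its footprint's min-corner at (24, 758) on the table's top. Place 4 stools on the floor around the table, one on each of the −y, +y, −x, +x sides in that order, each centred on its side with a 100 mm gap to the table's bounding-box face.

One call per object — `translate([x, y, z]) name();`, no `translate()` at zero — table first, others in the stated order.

table();
translate([24, 758, 722]) ladder();
translate([211, -433, 0]) stool();
translate([211, 985, 0]) stool();
translate([-433, 276, 0]) stool();
translate([855, 276, 0]) stool();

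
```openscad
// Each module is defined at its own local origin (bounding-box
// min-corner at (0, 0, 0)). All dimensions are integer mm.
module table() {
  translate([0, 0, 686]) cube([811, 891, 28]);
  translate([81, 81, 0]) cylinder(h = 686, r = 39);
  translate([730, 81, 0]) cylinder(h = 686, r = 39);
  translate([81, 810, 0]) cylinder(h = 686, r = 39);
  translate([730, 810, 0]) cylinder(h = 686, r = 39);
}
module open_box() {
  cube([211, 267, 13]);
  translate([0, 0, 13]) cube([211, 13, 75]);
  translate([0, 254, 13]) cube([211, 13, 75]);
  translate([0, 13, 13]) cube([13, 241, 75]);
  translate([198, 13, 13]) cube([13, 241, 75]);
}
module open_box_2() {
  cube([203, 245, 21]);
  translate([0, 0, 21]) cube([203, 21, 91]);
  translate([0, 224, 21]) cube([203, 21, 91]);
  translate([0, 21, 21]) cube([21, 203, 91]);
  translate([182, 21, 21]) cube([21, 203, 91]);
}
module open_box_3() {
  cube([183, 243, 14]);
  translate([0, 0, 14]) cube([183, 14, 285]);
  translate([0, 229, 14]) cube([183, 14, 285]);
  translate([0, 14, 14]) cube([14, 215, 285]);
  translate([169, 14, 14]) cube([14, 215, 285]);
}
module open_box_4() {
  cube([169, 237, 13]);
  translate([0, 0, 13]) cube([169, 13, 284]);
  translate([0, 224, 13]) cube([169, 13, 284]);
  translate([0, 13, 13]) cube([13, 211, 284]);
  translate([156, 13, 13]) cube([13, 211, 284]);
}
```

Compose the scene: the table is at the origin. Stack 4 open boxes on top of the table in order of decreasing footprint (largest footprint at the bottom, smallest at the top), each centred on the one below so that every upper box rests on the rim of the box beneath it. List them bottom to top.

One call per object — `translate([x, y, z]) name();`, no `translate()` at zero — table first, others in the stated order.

table();
translate([300, 312, 714]) open_box();
translate([304, 323, 802]) open_box_2();
translate([314, 324, 914]) open_box_3();
translate([321, 327, 1213]) open_box_4();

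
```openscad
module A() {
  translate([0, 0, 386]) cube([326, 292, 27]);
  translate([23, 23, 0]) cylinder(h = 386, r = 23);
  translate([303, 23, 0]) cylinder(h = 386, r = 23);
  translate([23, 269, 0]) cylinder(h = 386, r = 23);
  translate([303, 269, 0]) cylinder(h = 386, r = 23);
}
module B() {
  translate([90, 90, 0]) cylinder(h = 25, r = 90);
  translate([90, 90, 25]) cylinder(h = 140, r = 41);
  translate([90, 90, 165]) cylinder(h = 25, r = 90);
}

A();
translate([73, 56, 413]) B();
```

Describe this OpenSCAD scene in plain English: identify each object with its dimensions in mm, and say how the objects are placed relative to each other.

A is a four-legged stool. The seat is 326×292 mm, 27 mm thick, top at z = 413 mm. It stands on four round legs, each 46 mm in diameter, from z = 0 to the seat underside, each leg's axis is inset half a diameter from the nearest pair of seat edges (so the leg's bounding box is flush with the corner).

B is a spool: two coaxial disc flanges of radius 90 mm and thickness 25 mm, joined by a core cylinder of radius 41 mm and height 140 mm. The lower flange rests on z = 0 and the three cylinders share a vertical axis.

The spool is on top of the stool, centred.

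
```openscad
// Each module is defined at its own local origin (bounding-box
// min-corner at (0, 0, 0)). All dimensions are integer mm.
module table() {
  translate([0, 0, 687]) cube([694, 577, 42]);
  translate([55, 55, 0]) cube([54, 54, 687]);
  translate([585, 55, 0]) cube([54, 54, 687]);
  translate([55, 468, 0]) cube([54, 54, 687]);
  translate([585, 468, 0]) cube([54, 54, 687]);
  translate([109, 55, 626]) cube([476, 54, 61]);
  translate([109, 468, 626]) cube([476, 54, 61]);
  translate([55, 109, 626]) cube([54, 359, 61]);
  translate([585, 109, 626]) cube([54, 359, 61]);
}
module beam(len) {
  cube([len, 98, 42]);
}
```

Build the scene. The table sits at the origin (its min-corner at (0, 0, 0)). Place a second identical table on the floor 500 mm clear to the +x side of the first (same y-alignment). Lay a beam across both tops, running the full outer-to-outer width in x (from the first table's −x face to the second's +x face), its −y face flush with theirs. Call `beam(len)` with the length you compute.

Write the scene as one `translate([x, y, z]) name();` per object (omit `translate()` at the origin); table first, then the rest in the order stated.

table();
translate([1194, 0, 0]) table();
translate([0, 0, 729]) beam(1888);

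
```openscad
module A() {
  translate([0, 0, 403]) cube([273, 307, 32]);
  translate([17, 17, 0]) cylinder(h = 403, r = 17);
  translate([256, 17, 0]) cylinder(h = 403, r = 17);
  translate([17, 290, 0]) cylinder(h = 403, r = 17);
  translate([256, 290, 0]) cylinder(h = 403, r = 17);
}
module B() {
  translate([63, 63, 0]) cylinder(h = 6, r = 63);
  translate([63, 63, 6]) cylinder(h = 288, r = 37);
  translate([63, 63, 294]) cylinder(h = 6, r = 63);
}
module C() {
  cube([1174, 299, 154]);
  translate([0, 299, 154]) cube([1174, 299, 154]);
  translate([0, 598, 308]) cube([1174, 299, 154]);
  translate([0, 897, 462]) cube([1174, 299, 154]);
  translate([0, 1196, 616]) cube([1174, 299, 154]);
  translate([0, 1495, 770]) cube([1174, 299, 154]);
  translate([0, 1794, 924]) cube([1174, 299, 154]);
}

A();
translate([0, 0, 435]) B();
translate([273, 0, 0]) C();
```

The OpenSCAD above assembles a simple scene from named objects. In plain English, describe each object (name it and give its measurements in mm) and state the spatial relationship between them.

A is a four-legged stool. The seat is a 273×307×32 mm slab whose top surface is at z = 435 mm; four round legs, each 34 mm in diameter, run from the floor (z = 0) to the underside of the seat, each leg's axis is inset half a diameter from the nearest pair of seat edges (so the leg's bounding box is flush with the corner).

B is a spool: two coaxial disc flanges of radius 63 mm and thickness 6 mm, joined by a core cylinder of radius 37 mm and height 288 mm. The lower flange rests on z = 0 and the three cylinders share a vertical axis.

C is a straight staircase of 7 solid steps. Each step is 1174 mm wide (x), 299 mm deep (y, the going) and 154 mm tall (the rise). The first step rests on the floor; each subsequent step sits one going further in +y and one rise higher in +z, directly behind and above the previous step with no overlap.

The spool is on top of the stool. The staircase is against the stool's +x side, with their −y faces flush.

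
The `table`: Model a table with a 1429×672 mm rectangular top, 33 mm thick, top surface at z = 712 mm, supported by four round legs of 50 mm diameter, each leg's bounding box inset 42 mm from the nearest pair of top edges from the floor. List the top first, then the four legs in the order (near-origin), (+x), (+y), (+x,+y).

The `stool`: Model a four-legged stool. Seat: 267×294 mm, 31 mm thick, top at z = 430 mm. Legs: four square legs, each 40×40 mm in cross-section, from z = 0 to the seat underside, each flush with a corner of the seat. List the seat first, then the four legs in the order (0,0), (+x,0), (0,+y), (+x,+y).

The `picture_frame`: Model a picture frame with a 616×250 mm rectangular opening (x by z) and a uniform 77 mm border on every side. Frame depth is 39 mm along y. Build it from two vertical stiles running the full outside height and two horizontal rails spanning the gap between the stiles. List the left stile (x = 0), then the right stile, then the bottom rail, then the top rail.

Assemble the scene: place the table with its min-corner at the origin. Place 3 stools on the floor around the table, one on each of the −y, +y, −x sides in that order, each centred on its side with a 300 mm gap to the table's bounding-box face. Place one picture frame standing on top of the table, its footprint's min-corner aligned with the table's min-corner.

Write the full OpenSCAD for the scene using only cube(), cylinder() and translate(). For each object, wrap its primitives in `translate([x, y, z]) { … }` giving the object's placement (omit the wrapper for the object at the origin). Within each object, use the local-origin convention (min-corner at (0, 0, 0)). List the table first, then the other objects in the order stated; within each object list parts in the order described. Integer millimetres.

translate([0, 0, 679]) cube([1429, 672, 33]);
translate([67, 67, 0]) cylinder(h = 679, r = 25);
translate([1362, 67, 0]) cylinder(h = 679, r = 25);
translate([67, 605, 0]) cylinder(h = 679, r = 25);
translate([1362, 605, 0]) cylinder(h = 679, r = 25);
translate([581, -594, 0]) {
  translate([0, 0, 399]) cube([267, 294, 31]);
  cube([40, 40, 399]);
  translate([227, 0, 0]) cube([40, 40, 399]);
  translate([0, 254, 0]) cube([40, 40, 399]);
  translate([227, 254, 0]) cube([40, 40, 399]);
}
translate([581, 972, 0]) {
  translate([0, 0, 399]) cube([267, 294, 31]);
  cube([40, 40, 399]);
  translate([227, 0, 0]) cube([40, 40, 399]);
  translate([0, 254, 0]) cube([40, 40, 399]);
  translate([227, 254, 0]) cube([40, 40, 399]);
}
translate([-567, 189, 0]) {
  translate([0, 0, 399]) cube([267, 294, 31]);
  cube([40, 40, 399]);
  translate([227, 0, 0]) cube([40, 40, 399]);
  translate([0, 254, 0]) cube([40, 40, 399]);
  translate([227, 254, 0]) cube([40, 40, 399]);
}
translate([0, 0, 712]) {
  cube([77, 39, 404]);
  translate([693, 0, 0]) cube([77, 39, 404]);
  translate([77, 0, 0]) cube([616, 39, 77]);
  translate([77, 0, 327]) cube([616, 39, 77]);
}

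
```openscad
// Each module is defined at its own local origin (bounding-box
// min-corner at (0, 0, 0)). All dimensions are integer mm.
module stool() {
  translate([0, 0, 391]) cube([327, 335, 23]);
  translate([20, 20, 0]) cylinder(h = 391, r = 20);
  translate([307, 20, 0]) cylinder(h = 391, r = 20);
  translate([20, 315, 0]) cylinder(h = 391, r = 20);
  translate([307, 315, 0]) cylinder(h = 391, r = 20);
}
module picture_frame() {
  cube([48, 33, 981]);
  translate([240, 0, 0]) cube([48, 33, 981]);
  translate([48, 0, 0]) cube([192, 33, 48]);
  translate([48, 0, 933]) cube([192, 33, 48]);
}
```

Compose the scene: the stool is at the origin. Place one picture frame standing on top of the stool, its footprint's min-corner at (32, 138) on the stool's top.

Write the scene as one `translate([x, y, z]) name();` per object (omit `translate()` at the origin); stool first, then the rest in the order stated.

stool();
translate([32, 138, 414]) picture_frame();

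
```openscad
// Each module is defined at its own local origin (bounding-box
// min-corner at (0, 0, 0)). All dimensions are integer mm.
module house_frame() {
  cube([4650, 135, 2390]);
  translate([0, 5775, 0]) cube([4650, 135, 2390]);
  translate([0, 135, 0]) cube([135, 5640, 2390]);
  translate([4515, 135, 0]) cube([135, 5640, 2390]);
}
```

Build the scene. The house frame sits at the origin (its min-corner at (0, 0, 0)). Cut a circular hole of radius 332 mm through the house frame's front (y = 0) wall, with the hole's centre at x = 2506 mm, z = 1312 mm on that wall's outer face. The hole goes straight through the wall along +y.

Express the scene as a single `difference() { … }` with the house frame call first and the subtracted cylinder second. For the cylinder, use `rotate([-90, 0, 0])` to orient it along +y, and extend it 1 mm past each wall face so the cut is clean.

difference() {
  house_frame();
  translate([2506, -1, 1312]) rotate([-90, 0, 0]) cylinder(h = 137, r = 332);
}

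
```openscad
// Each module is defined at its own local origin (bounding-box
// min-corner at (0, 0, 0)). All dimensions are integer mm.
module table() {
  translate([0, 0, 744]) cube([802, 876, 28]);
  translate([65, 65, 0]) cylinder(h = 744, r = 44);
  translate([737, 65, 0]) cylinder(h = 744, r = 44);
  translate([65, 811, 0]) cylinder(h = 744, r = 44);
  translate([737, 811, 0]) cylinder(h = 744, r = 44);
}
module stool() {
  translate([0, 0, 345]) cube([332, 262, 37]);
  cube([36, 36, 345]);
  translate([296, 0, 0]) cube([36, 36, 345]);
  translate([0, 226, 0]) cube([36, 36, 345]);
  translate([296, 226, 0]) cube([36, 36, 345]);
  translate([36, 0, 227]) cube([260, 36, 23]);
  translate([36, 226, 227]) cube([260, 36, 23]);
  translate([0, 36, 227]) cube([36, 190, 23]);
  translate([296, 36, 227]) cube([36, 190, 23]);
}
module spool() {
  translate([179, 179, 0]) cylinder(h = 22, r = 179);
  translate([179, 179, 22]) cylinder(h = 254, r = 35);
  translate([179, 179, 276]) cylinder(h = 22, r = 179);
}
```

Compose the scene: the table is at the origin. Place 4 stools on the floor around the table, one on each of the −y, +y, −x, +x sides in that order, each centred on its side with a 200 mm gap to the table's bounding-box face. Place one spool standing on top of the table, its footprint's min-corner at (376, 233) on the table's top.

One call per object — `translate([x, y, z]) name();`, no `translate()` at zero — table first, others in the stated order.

table();
translate([235, -462, 0]) stool();
translate([235, 1076, 0]) stool();
translate([-532, 307, 0]) stool();
translate([1002, 307, 0]) stool();
translate([376, 233, 772]) spool();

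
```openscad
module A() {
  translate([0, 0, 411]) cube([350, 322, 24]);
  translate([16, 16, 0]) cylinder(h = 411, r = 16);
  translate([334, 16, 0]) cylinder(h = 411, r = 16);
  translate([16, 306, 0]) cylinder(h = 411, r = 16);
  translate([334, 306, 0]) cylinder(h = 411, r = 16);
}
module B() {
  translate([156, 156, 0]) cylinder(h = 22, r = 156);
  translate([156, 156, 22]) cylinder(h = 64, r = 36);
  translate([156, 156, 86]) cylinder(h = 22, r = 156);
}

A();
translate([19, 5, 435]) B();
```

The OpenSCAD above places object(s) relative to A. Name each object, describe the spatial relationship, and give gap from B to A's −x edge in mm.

The spool's min-x is at 19; the stool's min-x is 0; gap = 19 mm.

A is a stool. B is a spool. The spool is on top of the stool, centred. The gap from the spool to the stool's −x edge is 19 mm.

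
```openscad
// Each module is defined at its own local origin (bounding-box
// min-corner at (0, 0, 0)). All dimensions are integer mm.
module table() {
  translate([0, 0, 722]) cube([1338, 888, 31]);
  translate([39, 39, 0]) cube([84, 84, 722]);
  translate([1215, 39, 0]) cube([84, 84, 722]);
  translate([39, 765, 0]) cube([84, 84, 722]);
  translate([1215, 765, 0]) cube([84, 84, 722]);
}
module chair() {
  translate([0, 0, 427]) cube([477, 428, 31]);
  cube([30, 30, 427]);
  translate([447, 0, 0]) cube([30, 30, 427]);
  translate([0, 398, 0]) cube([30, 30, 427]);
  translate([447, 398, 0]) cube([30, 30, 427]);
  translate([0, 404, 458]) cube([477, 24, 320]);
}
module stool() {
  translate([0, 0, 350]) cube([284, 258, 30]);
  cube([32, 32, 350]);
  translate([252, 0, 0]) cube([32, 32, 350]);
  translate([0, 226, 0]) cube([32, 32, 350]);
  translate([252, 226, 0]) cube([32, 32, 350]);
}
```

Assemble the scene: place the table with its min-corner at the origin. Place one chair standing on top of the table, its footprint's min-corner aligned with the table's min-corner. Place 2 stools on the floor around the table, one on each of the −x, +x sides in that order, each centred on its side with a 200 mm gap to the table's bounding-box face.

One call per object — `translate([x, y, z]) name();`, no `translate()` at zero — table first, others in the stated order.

table();
translate([0, 0, 753]) chair();
translate([-484, 315, 0]) stool();
translate([1538, 315, 0]) stool();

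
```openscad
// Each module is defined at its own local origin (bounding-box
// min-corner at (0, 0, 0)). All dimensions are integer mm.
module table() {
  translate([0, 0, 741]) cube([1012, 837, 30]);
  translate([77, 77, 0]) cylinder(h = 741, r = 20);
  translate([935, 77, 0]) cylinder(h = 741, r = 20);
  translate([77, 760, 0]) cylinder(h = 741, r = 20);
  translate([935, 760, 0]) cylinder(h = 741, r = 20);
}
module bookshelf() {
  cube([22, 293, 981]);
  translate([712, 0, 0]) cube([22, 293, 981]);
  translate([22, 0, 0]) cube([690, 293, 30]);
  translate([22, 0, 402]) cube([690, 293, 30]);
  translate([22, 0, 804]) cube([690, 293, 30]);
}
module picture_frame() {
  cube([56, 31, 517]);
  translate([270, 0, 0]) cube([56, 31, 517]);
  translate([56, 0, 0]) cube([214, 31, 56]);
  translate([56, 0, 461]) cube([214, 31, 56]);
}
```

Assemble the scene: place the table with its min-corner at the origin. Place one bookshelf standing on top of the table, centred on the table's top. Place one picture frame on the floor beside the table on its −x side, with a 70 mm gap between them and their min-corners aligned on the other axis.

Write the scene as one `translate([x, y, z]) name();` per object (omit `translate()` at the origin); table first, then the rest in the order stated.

table();
translate([139, 272, 771]) bookshelf();
translate([-396, 0, 0]) picture_frame();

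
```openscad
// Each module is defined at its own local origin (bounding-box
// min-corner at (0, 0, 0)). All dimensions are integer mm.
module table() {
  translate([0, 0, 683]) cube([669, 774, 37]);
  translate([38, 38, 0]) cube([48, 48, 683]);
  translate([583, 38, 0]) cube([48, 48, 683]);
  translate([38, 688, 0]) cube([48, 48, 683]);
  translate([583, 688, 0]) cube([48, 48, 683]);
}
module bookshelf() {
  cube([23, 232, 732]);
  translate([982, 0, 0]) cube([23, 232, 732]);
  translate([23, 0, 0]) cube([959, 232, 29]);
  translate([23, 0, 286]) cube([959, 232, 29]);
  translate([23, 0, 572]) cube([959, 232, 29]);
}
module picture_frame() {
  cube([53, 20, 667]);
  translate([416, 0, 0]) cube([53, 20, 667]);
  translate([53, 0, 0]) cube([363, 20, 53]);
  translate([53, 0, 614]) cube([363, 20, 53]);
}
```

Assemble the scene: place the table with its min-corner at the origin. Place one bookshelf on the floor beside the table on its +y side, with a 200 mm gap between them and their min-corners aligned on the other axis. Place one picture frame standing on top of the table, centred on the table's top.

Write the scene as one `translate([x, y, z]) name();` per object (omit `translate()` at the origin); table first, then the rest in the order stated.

table();
translate([0, 974, 0]) bookshelf();
translate([100, 377, 720]) picture_frame();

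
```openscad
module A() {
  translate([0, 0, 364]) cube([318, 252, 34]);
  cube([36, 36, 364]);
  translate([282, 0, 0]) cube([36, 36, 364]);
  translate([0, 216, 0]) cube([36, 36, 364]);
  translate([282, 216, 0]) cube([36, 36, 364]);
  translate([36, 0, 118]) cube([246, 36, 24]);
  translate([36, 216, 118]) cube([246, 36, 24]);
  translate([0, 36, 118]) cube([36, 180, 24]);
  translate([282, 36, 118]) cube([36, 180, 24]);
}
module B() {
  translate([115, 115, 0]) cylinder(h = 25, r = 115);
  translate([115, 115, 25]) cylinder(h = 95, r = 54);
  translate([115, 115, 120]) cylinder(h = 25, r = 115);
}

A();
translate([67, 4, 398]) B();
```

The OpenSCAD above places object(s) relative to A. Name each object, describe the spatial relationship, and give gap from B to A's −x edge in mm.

A is a stool. B is a spool. The spool is on top of the stool. The gap from the spool to the stool's −x edge is 67 mm.

The spool's min-x is at 67; the stool's min-x is 0; gap = 67 mm.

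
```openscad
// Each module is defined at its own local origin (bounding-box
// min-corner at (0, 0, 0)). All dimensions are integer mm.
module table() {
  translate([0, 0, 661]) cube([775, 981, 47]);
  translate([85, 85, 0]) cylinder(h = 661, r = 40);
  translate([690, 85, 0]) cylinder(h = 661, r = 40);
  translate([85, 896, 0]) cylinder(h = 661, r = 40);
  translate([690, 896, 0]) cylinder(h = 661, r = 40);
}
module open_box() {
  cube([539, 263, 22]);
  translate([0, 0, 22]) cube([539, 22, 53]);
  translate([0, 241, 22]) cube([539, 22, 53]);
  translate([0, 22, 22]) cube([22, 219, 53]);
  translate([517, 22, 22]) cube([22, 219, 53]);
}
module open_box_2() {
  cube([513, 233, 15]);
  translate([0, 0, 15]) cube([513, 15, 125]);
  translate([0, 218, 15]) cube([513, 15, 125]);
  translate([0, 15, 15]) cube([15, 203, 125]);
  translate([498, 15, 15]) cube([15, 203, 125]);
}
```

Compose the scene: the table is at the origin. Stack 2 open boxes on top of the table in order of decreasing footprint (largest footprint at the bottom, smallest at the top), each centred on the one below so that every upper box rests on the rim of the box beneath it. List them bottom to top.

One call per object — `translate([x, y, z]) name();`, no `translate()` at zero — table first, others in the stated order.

table();
translate([118, 359, 708]) open_box();
translate([131, 374, 783]) open_box_2();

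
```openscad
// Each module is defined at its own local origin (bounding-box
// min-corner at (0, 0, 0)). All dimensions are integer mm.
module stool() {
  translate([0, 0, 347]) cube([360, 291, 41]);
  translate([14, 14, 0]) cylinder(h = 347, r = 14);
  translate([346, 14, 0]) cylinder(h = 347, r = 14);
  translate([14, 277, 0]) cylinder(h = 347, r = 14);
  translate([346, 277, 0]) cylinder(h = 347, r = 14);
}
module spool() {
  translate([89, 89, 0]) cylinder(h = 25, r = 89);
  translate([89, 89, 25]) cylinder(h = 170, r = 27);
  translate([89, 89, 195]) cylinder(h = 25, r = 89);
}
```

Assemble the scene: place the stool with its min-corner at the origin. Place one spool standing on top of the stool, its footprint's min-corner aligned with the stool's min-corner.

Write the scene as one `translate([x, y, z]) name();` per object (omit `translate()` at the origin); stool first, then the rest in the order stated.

stool();
translate([0, 0, 388]) spool();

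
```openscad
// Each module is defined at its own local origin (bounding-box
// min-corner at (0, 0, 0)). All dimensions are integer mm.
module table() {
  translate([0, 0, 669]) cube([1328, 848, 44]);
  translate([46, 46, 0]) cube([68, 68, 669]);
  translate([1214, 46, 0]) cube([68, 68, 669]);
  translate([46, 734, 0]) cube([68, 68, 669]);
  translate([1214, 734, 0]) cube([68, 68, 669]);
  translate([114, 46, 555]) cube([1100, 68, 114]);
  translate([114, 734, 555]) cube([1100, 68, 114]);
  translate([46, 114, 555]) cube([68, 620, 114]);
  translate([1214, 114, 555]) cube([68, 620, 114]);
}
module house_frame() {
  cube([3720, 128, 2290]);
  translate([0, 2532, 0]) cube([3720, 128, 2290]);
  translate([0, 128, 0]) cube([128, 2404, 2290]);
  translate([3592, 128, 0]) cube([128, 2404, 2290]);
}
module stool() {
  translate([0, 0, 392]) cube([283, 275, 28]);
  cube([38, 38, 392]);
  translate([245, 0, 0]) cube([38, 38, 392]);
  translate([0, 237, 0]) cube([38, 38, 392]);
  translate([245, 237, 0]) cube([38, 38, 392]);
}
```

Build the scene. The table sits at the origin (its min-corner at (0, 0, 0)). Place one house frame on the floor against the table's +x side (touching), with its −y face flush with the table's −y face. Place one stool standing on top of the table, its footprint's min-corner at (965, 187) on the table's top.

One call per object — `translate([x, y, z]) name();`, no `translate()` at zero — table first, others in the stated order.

table();
translate([1328, 0, 0]) house_frame();
translate([965, 187, 713]) stool();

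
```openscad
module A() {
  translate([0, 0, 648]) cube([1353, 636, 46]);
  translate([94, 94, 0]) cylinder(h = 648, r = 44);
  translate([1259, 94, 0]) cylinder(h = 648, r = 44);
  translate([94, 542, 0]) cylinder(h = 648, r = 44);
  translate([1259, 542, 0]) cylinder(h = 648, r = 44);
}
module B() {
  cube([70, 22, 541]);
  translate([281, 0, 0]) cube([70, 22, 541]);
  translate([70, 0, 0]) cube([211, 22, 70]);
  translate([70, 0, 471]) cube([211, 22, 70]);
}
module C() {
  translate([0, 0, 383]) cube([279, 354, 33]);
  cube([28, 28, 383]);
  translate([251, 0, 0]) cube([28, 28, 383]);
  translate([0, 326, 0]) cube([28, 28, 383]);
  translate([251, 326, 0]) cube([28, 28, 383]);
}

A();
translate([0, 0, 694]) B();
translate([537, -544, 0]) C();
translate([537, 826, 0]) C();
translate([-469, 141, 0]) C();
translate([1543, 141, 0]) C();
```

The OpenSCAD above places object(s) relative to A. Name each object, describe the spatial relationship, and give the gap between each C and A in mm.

A is a table. B is a picture frame. C is a stool. The picture frame is on top of the table. Four stools sit around the table at the −y, +y, −x, +x sides. The gap between each stool and the table is 190 mm.

Each stool's nearest face is 190 mm from the table's bounding box.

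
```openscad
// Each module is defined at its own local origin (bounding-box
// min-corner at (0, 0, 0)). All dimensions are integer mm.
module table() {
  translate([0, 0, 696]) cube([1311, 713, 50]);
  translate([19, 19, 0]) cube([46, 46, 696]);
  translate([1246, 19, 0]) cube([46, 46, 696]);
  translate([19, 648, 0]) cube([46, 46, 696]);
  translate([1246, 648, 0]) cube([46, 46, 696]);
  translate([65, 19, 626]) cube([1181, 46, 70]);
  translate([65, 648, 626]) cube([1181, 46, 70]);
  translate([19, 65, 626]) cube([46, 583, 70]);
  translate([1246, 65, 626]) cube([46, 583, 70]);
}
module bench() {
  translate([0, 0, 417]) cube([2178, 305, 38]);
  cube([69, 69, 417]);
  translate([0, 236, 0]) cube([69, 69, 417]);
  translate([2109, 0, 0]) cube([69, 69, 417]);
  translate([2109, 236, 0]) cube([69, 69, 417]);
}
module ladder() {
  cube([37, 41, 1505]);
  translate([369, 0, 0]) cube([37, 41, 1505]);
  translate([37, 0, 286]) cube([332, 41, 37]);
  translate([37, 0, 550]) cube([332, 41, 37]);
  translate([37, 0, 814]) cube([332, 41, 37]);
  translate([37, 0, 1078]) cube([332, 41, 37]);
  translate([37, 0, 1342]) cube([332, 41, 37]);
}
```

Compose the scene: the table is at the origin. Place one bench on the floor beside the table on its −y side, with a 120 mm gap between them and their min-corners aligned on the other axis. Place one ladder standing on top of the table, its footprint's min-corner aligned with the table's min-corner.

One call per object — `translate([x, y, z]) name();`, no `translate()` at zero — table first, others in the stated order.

table();
translate([0, -425, 0]) bench();
translate([0, 0, 746]) ladder();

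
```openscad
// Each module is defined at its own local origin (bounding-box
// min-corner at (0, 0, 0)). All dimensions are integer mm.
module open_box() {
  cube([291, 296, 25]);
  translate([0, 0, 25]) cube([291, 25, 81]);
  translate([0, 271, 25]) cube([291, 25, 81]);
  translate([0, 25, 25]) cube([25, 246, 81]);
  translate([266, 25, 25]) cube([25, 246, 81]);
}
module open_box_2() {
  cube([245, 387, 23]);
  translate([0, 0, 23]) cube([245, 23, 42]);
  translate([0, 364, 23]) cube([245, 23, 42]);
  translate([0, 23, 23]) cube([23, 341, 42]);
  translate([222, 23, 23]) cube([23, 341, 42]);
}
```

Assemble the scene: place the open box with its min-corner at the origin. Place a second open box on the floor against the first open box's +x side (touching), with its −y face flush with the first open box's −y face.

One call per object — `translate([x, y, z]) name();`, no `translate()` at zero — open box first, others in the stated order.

open_box();
translate([291, 0, 0]) open_box_2();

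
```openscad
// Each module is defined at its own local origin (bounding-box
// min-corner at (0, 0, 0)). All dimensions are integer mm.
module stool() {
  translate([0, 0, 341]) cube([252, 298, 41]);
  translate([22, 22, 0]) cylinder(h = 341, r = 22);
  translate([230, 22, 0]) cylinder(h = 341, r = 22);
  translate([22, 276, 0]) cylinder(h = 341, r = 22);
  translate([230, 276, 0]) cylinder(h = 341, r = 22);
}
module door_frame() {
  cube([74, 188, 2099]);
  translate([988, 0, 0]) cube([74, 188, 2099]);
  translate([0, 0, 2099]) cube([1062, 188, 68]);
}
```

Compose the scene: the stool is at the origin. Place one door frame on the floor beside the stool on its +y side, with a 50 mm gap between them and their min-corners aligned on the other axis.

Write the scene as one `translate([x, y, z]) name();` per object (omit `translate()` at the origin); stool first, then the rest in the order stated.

stool();
translate([0, 348, 0]) door_frame();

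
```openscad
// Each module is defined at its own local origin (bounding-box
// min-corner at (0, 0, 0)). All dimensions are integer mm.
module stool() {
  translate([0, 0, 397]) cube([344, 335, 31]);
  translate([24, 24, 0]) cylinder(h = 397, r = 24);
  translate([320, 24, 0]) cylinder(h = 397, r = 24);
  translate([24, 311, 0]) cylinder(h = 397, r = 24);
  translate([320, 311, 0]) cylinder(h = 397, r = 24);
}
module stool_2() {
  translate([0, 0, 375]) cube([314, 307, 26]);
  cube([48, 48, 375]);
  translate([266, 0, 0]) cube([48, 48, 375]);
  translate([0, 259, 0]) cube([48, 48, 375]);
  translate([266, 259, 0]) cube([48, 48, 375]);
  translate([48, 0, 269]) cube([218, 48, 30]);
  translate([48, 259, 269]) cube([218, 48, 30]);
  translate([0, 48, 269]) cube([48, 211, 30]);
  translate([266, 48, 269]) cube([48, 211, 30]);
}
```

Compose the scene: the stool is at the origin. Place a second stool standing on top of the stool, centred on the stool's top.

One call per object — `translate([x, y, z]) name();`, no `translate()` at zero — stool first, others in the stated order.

stool();
translate([15, 14, 428]) stool_2();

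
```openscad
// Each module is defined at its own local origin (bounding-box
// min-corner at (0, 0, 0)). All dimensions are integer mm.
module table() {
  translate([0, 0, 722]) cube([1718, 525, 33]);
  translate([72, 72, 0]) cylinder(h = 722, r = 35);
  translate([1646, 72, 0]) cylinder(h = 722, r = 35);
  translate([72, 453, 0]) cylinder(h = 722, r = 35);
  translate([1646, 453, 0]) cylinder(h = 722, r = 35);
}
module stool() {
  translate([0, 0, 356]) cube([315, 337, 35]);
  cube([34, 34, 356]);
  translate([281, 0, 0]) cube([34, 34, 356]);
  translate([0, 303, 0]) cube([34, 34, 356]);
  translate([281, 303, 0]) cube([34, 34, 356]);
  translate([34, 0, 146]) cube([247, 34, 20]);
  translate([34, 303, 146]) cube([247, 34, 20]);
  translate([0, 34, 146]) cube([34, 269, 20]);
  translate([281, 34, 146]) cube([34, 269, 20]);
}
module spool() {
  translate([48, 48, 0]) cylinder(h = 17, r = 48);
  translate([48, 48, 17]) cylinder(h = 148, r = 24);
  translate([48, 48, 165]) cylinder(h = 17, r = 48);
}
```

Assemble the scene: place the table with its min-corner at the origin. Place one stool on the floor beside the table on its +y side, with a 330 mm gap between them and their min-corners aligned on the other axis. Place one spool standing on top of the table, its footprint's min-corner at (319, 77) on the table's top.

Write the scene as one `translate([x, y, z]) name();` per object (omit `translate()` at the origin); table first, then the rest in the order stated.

table();
translate([0, 855, 0]) stool();
translate([319, 77, 755]) spool();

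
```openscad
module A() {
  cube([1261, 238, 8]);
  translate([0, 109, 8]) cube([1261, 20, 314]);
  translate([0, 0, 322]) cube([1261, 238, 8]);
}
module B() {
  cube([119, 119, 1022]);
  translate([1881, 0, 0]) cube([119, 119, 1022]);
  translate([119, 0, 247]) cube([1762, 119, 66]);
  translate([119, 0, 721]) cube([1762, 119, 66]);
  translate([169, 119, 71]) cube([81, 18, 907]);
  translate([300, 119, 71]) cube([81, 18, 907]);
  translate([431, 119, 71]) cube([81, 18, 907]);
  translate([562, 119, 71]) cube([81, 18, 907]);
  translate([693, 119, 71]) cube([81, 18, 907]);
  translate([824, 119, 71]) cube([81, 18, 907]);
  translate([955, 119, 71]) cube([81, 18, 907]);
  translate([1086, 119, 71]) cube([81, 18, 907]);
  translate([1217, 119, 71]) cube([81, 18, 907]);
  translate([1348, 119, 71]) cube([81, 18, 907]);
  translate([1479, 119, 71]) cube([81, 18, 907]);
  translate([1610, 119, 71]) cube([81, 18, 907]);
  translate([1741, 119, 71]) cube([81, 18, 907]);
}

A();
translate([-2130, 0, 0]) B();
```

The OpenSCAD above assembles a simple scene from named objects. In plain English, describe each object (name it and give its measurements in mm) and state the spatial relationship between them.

A is an I-beam lying along x, 1261 mm long. Overall section height 330 mm. Two flanges 238 mm wide (y) and 8 mm thick, one on the floor and one at the top; a web 20 mm thick runs between them, centred on the flange width.

B is a fence section. Two 119×119 mm posts, 1022 mm tall, stand on the floor with a clear span of 1762 mm between their inner faces. Two horizontal rails of 119×66 mm section span the gap between the posts with their undersides at z = 247 mm and z = 721 mm, flush with the posts' −y face. 13 pickets, each 81 mm wide, 18 mm thick and 907 mm tall, are fixed to the +y face of the rails with their bottoms at z = 71 mm, evenly spaced across the span with equal gaps (rounded down to the nearest mm) at the −x end and between each pair — any rounding remainder accumulates at the +x end.

The fence section is on the floor beside the I-beam on its −x side.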